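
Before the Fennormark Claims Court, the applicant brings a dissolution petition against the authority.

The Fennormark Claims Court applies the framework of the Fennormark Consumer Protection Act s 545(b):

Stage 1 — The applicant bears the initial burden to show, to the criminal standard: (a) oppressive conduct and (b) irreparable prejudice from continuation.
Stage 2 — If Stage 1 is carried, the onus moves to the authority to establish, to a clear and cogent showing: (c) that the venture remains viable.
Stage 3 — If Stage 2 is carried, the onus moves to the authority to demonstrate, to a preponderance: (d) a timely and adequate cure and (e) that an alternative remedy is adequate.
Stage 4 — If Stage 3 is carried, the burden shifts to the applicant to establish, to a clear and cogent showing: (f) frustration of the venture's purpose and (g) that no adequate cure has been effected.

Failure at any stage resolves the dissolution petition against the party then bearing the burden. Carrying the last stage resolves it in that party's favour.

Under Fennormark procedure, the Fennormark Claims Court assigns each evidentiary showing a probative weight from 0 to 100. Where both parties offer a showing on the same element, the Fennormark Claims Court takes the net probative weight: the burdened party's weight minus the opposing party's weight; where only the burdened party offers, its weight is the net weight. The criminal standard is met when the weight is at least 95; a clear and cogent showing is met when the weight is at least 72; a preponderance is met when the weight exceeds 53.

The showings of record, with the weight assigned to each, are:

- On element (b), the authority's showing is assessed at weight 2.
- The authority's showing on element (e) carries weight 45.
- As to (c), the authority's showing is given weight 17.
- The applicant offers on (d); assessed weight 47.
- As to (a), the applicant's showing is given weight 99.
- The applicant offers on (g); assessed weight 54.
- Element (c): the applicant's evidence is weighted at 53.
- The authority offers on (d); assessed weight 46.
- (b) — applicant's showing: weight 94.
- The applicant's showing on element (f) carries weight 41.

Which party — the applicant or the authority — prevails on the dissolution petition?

Stage 1 (applicant, the criminal standard, weight is at least 95): (a) 99 ≥ 95 — meets; (b) net 94−2=92 < 95 — fails.
  The applicant does not carry Stage 1.
The analysis ends at Stage 1; the authority prevails.

authority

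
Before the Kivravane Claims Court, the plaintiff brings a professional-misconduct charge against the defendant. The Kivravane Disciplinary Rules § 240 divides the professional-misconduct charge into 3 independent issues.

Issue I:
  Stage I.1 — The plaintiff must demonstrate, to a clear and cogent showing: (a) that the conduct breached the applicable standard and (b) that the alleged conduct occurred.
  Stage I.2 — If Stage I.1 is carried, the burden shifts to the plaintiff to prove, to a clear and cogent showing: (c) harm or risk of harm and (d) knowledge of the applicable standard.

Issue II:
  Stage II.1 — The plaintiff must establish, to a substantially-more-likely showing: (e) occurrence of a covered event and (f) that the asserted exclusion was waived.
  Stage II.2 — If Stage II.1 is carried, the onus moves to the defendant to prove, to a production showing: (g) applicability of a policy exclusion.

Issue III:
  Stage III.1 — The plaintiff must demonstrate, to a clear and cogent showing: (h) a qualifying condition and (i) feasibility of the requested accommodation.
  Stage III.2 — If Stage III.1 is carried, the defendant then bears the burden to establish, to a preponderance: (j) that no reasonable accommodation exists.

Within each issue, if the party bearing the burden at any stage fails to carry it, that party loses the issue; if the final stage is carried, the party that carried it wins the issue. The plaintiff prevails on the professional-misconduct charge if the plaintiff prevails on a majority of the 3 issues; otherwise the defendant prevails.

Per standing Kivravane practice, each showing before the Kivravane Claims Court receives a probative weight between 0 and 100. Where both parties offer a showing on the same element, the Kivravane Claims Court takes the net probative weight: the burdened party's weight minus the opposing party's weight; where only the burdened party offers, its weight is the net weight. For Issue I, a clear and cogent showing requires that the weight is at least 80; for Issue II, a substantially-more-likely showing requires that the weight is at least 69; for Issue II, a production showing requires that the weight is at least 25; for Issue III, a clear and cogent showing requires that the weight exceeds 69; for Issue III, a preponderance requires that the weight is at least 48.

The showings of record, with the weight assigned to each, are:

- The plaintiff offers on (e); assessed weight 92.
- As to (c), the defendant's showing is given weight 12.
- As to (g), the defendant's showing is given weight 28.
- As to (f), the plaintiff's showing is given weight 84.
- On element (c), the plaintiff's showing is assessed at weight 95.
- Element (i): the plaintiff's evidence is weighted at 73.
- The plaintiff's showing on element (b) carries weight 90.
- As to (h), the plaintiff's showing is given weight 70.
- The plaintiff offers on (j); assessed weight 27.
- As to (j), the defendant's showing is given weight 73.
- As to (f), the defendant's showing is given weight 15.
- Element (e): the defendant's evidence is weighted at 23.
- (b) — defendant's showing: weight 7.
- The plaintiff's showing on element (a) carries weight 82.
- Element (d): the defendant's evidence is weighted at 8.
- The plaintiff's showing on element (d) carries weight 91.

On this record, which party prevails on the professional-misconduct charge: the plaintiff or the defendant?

— Issue I —
Stage I.1 — burden on plaintiff; standard: a clear and cogent showing (weight is at least 80).
    (a): 82 ≥ 80 [met]
    (b): 90 − 7 = 83 ≥ 80 [met]
  All elements met. The plaintiff retains the burden for Stage I.2.
Stage I.2 — burden on plaintiff; standard: a clear and cogent showing (weight is at least 80).
    (c): 95 − 12 = 83 ≥ 80 [met]
    (d): 91 − 8 = 83 ≥ 80 [met]
  Stage I.2 carried; the final stage is satisfied.
Every stage carried; the plaintiff prevails on this issue.
— Issue II —
Stage II.1 (plaintiff, a substantially-more-likely showing, weight is at least 69): (e) net 92−23=69 ≥ 69 — meets; (f) net 84−15=69 ≥ 69 — meets.
  Stage II.1 carried; the burden shifts to the defendant.
Stage II.2 (defendant, a production showing, weight is at least 25): (g) 28 ≥ 25 — meets.
  Stage II.2 carried; the final stage is satisfied.
With every stage satisfied, the defendant prevails on this issue.
— Issue III —
At Stage III.1 the plaintiff must meet a clear and cogent showing (weight exceeds 69): on (h) the weight is 70, > 69, so (h) meets the standard; on (i) the weight is 73, > 69, so (i) meets the standard.
  All elements met. The burden passes to the defendant.
At Stage III.2 the defendant must meet a preponderance (weight is at least 48): on (j) the weight is 73 less the opposing 27 gives net 46, < 48, so (j) does not meet the standard.
  Stage III.2 not carried; the defendant fails its burden.
The plaintiff prevails on this issue.
Per-issue: Issue I → plaintiff; Issue II → defendant; Issue III → plaintiff. The plaintiff must prevail on a majority of issues; overall, the plaintiff prevails.

plaintiff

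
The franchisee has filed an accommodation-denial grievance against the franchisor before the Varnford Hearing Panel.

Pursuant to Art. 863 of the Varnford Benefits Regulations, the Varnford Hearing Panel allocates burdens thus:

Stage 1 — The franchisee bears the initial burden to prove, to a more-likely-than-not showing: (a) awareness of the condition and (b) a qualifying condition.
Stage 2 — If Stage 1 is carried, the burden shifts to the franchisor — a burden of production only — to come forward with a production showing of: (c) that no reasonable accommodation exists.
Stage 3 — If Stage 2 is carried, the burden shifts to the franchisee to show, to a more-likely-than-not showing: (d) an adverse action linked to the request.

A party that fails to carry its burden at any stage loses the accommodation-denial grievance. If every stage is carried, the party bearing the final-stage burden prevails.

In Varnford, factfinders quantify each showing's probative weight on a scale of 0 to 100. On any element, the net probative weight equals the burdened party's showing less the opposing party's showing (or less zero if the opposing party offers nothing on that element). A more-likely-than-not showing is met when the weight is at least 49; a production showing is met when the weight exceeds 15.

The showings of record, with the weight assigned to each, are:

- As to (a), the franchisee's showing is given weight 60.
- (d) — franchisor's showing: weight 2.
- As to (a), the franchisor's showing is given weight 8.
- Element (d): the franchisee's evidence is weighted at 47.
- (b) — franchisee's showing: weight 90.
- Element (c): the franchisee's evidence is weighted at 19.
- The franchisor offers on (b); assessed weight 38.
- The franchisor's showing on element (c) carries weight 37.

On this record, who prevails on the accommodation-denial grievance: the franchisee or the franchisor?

Stage 1 — burden on franchisee; standard: a more-likely-than-not showing (weight is at least 49).
    (a): 60 − 8 = 52 ≥ 49 [met]
    (b): 90 − 38 = 52 ≥ 49 [met]
  Stage 1 is satisfied; the onus moves to the franchisor.
Stage 2 — burden on franchisor; standard: a production showing (weight exceeds 15).
    (c): 37 − 19 = 18 > 15 [met]
  All elements met. The burden passes to the franchisee.
Stage 3 — burden on franchisee; standard: a more-likely-than-not showing (weight is at least 49).
    (d): 47 − 2 = 45 < 49 [not met]
  Stage 3 not carried; the franchisee fails its burden.
The analysis ends at Stage 3; the franchisor prevails.

franchisor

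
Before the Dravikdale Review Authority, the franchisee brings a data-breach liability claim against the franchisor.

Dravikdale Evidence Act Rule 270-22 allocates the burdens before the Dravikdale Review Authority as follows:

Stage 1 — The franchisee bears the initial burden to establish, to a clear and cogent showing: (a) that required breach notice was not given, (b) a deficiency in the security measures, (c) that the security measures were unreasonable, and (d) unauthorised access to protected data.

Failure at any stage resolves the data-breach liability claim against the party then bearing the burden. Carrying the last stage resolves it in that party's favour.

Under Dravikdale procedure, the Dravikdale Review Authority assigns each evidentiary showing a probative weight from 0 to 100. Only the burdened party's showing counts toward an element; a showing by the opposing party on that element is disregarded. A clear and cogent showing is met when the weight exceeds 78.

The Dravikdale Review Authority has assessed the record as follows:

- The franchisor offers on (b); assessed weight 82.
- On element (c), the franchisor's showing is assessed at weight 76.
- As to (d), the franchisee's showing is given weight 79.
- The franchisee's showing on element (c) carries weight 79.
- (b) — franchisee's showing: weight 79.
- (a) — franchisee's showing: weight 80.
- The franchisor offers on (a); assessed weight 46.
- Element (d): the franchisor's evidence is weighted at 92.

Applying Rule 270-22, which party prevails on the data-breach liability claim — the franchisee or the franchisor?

Stage 1 — burden on franchisee; standard: a clear and cogent showing (weight exceeds 78).
    (a): 80 (franchisor's 46 disregarded) > 78 [met]
    (b): 79 (franchisor's 82 disregarded) > 78 [met]
    (c): 79 (franchisor's 76 disregarded) > 78 [met]
    (d): 79 (franchisor's 92 disregarded) > 78 [met]
  All elements met at the final stage.
With every stage satisfied, the franchisee prevails.

franchisee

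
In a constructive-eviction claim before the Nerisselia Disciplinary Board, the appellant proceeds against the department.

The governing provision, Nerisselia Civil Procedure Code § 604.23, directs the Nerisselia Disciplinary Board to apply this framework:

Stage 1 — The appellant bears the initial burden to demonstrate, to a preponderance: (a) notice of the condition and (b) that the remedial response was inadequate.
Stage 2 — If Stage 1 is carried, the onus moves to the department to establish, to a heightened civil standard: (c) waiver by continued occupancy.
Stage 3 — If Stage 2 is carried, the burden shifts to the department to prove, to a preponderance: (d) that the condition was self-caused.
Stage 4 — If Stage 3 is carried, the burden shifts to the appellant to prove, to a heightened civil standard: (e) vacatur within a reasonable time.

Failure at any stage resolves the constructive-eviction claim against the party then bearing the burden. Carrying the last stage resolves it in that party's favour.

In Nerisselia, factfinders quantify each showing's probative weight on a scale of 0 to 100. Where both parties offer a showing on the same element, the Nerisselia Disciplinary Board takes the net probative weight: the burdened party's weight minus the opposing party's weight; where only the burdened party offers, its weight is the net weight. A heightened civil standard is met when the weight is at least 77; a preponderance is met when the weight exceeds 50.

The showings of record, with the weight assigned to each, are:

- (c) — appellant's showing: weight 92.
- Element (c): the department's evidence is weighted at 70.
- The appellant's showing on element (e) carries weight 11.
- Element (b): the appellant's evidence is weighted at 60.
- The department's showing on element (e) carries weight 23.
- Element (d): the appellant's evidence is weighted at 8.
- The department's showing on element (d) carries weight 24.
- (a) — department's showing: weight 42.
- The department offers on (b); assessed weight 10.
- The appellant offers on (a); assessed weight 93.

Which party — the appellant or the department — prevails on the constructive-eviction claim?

department

At Stage 1 the appellant must meet a preponderance (weight exceeds 50): on (a) the weight is 93 less the opposing 42 gives net 51, which does exceed 50, so (a) meets the standard; on (b) the weight is 60 less the opposing 10 gives net 50, which does not exceed 50, so (b) does not meet the standard.
  Stage 1 not carried; the appellant fails its burden.
The department prevails.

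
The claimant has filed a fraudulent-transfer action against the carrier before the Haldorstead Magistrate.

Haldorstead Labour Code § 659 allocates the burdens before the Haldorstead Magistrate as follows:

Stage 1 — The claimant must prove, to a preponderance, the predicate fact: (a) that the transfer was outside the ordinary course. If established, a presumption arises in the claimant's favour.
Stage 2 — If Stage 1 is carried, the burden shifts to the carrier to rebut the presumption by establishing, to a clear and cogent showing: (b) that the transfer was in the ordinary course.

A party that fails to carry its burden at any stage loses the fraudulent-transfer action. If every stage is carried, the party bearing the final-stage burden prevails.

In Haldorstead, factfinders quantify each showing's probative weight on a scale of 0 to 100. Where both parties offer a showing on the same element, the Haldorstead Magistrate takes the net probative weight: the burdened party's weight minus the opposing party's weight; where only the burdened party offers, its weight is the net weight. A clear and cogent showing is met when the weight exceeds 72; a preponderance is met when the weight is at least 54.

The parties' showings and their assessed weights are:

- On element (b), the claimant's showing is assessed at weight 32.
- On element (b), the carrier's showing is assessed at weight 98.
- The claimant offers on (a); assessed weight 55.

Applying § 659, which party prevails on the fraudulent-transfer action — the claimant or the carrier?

claimant

Stage 1 — burden on claimant; standard: a preponderance (weight is at least 54).
    (a): 55 ≥ 54 [met]
  All elements met. The burden passes to the carrier.
Stage 2 — burden on carrier; standard: a clear and cogent showing (weight exceeds 72).
    (b): 98 − 32 = 66 ≤ 72 [not met]
  Not every element is met, so the carrier fails to carry Stage 2.
So the claimant prevails.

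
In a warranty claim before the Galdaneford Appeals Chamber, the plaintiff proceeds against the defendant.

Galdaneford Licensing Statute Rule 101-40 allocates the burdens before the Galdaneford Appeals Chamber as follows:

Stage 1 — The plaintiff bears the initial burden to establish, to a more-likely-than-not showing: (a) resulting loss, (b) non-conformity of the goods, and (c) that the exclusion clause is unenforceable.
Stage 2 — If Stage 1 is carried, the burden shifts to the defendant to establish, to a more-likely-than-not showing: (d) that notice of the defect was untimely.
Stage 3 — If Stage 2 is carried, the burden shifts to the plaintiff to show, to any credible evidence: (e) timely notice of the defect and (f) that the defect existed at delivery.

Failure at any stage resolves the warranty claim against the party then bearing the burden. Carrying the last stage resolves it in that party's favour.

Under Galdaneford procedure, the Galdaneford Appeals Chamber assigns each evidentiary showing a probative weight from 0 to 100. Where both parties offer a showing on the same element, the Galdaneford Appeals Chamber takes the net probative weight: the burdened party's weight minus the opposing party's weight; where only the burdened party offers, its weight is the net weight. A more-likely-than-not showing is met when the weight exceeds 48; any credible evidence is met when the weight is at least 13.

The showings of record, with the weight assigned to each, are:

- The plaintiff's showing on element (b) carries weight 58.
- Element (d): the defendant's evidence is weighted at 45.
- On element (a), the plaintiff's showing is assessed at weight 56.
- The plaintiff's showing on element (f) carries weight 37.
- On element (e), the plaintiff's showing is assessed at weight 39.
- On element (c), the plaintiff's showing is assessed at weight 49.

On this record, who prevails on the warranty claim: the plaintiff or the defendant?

Stage 1 (plaintiff, a more-likely-than-not showing, weight exceeds 48): (a) 56 > 48 — meets; (b) 58 > 48 — meets; (c) 49 > 48 — meets.
  Stage 1 is satisfied; the onus moves to the defendant.
Stage 2 (defendant, a more-likely-than-not showing, weight exceeds 48): (d) 45 ≤ 48 — fails.
  Not every element is met, so the defendant fails to carry Stage 2.
The plaintiff prevails.

plaintiff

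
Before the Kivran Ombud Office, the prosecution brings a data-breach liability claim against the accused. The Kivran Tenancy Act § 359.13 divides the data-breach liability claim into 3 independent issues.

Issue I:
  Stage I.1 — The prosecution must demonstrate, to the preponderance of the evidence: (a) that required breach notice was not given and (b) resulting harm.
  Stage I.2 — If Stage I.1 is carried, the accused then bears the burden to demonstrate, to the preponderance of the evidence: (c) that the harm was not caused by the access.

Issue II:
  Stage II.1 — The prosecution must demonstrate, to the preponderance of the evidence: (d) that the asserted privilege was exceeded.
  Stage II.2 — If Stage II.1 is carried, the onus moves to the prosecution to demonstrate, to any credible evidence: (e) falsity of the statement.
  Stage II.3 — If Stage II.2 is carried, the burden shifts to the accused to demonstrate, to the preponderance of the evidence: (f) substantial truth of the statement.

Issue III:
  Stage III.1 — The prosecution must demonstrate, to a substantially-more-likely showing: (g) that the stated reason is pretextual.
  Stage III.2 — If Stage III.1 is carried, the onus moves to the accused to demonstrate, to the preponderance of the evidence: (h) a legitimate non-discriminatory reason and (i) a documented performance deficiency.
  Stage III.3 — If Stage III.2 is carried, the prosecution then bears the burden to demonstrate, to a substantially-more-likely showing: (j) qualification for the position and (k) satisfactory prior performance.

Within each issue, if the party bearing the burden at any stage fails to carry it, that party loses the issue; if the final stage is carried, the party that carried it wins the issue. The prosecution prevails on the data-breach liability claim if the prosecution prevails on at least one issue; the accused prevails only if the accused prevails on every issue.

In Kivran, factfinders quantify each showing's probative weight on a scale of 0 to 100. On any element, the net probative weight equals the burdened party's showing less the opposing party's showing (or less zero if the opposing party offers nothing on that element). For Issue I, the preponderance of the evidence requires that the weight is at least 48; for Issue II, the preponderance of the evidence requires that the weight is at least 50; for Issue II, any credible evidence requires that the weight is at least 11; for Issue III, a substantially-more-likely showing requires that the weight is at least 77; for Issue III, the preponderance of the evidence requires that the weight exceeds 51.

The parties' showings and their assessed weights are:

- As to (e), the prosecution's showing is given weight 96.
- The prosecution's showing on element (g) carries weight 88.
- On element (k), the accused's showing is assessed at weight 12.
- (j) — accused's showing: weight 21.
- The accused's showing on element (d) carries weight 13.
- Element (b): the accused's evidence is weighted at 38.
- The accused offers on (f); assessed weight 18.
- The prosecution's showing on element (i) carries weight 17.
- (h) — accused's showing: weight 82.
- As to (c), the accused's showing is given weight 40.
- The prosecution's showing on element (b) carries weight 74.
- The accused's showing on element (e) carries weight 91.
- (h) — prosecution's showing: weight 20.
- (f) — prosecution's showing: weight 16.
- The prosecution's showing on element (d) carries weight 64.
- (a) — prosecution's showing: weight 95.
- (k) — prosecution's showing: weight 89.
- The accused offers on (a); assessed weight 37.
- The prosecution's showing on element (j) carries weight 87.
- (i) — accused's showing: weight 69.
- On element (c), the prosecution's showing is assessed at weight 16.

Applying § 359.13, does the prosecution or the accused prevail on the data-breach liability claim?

accused

— Issue I —
Stage I.1 — burden on prosecution; standard: the preponderance of the evidence (weight is at least 48).
    (a): 95 − 37 = 58 ≥ 48 [met]
    (b): 74 − 38 = 36 < 48 [not met]
  The prosecution does not carry Stage I.1.
So the accused prevails on this issue.
— Issue II —
Stage II.1 — burden on prosecution; standard: the preponderance of the evidence (weight is at least 50).
    (d): 64 − 13 = 51 ≥ 50 [met]
  Stage II.1 is satisfied; the prosecution continues to bear the burden.
Stage II.2 — burden on prosecution; standard: any credible evidence (weight is at least 11).
    (e): 96 − 91 = 5 < 11 [not met]
  Stage II.2 not carried; the prosecution fails its burden.
So the accused prevails on this issue.
— Issue III —
Stage III.1 (prosecution, a substantially-more-likely showing, weight is at least 77): (g) 88 ≥ 77 — meets.
  All elements met. The burden passes to the accused.
Stage III.2 (accused, the preponderance of the evidence, weight exceeds 51): (h) net 82−20=62 > 51 — meets; (i) net 69−17=52 > 51 — meets.
  All elements met. The burden passes to the prosecution.
Stage III.3 (prosecution, a substantially-more-likely showing, weight is at least 77): (j) net 87−21=66 < 77 — fails; (k) net 89−12=77 ≥ 77 — meets.
  Not every element is met, so the prosecution fails to carry Stage III.3.
The accused prevails on this issue.
Per-issue: Issue I → accused; Issue II → accused; Issue III → accused. The prosecution must prevail on at least one issue; overall, the accused prevails.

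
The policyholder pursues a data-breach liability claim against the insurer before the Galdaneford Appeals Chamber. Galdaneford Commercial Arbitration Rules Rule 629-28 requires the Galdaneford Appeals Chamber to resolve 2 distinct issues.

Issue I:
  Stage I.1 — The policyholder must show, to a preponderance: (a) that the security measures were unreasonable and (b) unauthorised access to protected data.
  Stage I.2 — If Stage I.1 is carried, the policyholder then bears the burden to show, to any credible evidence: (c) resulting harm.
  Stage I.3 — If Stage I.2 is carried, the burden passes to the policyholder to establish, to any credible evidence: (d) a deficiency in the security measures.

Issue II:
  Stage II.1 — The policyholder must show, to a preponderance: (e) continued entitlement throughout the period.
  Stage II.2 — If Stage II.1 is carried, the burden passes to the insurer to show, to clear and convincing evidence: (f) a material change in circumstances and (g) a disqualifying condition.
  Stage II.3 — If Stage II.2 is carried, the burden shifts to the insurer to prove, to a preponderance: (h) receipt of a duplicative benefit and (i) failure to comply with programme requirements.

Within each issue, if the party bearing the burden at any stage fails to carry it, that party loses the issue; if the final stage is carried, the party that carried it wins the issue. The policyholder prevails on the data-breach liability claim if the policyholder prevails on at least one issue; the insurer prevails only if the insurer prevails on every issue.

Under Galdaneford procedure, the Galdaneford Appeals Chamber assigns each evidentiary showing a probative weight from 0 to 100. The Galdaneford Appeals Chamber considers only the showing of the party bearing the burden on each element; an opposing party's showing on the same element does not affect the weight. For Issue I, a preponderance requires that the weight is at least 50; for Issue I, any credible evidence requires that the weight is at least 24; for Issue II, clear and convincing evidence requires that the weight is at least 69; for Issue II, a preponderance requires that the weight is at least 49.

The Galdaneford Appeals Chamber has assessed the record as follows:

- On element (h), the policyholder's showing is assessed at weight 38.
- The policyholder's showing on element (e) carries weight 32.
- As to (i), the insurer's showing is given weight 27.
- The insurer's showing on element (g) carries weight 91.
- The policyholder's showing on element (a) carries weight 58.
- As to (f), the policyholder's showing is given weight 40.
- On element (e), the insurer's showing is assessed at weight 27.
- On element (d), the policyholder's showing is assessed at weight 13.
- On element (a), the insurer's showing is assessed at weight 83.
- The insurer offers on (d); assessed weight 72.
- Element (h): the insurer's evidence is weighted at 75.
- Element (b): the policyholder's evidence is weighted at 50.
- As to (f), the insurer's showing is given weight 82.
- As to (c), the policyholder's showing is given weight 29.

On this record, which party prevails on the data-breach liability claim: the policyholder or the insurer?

insurer

— Issue I —
At Stage I.1 the policyholder must meet a preponderance (weight is at least 50): on (a) the weight is 58 (the insurer's 83 is given no effect), ≥ 50, so (a) meets the standard; on (b) the weight is 50, which does reach 50, so (b) meets the standard.
  All elements met. The policyholder retains the burden for Stage I.2.
At Stage I.2 the policyholder must meet any credible evidence (weight is at least 24): on (c) the weight is 29, ≥ 24, so (c) meets the standard.
  Stage I.2 is satisfied; the policyholder continues to bear the burden.
At Stage I.3 the policyholder must meet any credible evidence (weight is at least 24): on (d) the weight is 13 (the insurer's 72 is given no effect), which does not reach 24, so (d) does not meet the standard.
  Not every element is met, so the policyholder fails to carry Stage I.3.
The insurer prevails on this issue.
— Issue II —
At Stage II.1 the policyholder must meet a preponderance (weight is at least 49): on (e) the weight is 32 (the insurer's 27 is given no effect), < 49, so (e) does not meet the standard.
  Stage II.1 not carried; the policyholder fails its burden.
So the insurer prevails on this issue.
Per-issue: Issue I → insurer; Issue II → insurer. The policyholder must prevail on at least one issue; overall, the insurer prevails.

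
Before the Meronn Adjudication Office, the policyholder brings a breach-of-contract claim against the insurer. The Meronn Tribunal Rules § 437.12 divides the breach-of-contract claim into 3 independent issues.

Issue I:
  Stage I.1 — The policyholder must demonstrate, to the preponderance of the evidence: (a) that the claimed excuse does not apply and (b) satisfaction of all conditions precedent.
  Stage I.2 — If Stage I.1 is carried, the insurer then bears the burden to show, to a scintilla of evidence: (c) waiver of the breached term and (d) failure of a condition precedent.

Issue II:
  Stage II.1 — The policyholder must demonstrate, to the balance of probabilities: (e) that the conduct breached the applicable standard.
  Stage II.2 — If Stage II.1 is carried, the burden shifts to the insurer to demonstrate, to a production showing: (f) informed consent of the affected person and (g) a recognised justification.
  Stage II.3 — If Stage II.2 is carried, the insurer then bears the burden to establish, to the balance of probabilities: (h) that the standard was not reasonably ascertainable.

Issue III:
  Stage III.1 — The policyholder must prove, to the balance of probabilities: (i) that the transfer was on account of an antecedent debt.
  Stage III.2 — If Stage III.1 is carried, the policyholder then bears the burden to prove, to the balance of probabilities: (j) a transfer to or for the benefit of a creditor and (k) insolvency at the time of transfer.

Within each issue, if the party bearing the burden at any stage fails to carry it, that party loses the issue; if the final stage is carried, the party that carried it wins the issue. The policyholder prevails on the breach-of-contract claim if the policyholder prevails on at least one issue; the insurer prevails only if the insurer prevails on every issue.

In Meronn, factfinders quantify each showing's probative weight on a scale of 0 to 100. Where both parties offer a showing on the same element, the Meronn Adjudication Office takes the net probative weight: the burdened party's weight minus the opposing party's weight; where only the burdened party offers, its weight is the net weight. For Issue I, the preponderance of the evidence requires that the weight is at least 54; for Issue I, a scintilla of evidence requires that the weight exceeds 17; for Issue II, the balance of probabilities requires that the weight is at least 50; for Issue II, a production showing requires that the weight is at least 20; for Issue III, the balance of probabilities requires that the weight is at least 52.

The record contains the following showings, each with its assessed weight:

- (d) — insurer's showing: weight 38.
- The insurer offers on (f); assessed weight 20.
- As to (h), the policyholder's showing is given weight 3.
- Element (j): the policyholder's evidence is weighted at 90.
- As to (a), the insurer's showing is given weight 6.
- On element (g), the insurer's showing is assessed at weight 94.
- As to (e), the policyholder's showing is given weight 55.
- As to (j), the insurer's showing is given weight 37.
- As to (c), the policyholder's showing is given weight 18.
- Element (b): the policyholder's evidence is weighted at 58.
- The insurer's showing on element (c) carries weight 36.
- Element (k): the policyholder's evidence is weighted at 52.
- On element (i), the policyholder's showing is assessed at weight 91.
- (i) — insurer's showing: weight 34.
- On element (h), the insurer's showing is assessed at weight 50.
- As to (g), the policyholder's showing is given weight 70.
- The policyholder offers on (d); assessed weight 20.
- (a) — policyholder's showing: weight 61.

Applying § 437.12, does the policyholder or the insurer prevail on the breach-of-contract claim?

— Issue I —
At Stage I.1 the policyholder must meet the preponderance of the evidence (weight is at least 54): on (a) the weight is 61 less the opposing 6 gives net 55, which does reach 54, so (a) meets the standard; on (b) the weight is 58, ≥ 54, so (b) meets the standard.
  Stage I.1 is satisfied; the onus moves to the insurer.
At Stage I.2 the insurer must meet a scintilla of evidence (weight exceeds 17): on (c) the weight is 36 less the opposing 18 gives net 18, > 17, so (c) meets the standard; on (d) the weight is 38 less the opposing 20 gives net 18, > 17, so (d) meets the standard.
  The insurer carries the last stage.
With every stage satisfied, the insurer prevails on this issue.
— Issue II —
At Stage II.1 the policyholder must meet the balance of probabilities (weight is at least 50): on (e) the weight is 55, which does reach 50, so (e) meets the standard.
  Stage II.1 carried; the burden shifts to the insurer.
At Stage II.2 the insurer must meet a production showing (weight is at least 20): on (f) the weight is 20, which does reach 20, so (f) meets the standard; on (g) the weight is 94 less the opposing 70 gives net 24, which does reach 20, so (g) meets the standard.
  Stage II.2 is satisfied; the insurer continues to bear the burden.
At Stage II.3 the insurer must meet the balance of probabilities (weight is at least 50): on (h) the weight is 50 less the opposing 3 gives net 47, which does not reach 50, so (h) does not meet the standard.
  Stage II.3 not carried; the insurer fails its burden.
So the policyholder prevails on this issue.
— Issue III —
Stage III.1 (policyholder, the balance of probabilities, weight is at least 52): (i) net 91−34=57 ≥ 52 — meets.
  All elements met. The policyholder retains the burden for Stage III.2.
Stage III.2 (policyholder, the balance of probabilities, weight is at least 52): (j) net 90−37=53 ≥ 52 — meets; (k) 52 ≥ 52 — meets.
  The policyholder carries the last stage.
All stages carried — the policyholder prevails on this issue.
Per-issue: Issue I → insurer; Issue II → policyholder; Issue III → policyholder. The policyholder must prevail on at least one issue; overall, the policyholder prevails.

policyholder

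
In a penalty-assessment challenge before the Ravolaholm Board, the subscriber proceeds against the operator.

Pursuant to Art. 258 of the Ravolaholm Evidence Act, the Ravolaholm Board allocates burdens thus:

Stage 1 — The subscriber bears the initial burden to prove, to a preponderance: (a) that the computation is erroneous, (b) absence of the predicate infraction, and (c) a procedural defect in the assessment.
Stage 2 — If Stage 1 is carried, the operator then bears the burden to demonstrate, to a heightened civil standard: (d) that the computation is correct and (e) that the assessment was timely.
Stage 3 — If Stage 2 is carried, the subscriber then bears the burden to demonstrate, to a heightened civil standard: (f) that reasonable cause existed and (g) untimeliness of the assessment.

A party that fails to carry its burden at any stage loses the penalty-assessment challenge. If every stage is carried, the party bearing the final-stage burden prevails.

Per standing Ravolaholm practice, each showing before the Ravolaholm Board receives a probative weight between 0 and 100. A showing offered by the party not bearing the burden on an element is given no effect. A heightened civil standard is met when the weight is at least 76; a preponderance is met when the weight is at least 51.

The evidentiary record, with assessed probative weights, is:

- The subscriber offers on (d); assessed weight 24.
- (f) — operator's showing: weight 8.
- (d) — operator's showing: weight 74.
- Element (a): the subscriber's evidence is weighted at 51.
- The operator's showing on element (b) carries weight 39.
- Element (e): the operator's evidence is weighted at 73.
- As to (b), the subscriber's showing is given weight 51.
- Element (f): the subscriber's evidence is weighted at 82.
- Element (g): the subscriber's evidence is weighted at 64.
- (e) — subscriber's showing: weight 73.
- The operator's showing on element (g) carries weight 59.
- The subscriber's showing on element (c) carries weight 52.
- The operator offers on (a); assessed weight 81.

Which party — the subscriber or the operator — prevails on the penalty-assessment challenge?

Stage 1 — burden on subscriber; standard: a preponderance (weight is at least 51).
    (a): 51 (operator's 81 disregarded) ≥ 51 [met]
    (b): 51 (operator's 39 disregarded) ≥ 51 [met]
    (c): 52 ≥ 51 [met]
  The subscriber carries Stage 1; the operator now bears the burden.
Stage 2 — burden on operator; standard: a heightened civil standard (weight is at least 76).
    (d): 74 (subscriber's 24 disregarded) < 76 [not met]
    (e): 73 (subscriber's 73 disregarded) < 76 [not met]
  Not every element is met, so the operator fails to carry Stage 2.
The subscriber prevails.

subscriber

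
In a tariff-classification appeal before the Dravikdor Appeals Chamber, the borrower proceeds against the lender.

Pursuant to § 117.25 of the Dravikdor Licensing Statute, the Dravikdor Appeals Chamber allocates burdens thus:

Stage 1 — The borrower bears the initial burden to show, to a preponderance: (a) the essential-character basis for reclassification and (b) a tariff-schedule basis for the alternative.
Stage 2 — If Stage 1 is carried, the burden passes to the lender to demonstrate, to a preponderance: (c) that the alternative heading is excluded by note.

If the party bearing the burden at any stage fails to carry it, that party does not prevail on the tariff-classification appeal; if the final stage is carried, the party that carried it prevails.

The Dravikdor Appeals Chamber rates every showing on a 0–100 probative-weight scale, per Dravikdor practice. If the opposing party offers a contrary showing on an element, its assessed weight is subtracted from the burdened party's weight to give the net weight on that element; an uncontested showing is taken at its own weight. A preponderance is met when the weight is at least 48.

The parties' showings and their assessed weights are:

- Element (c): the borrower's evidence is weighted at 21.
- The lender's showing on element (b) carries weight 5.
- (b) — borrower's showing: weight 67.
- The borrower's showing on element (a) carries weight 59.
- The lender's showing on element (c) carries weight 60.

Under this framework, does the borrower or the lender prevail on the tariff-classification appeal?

borrower

At Stage 1 the borrower must meet a preponderance (weight is at least 48): on (a) the weight is 59, which does reach 48, so (a) meets the standard; on (b) the weight is 67 less the opposing 5 gives net 62, which does reach 48, so (b) meets the standard.
  The borrower carries Stage 1; the lender now bears the burden.
At Stage 2 the lender must meet a preponderance (weight is at least 48): on (c) the weight is 60 less the opposing 21 gives net 39, which does not reach 48, so (c) does not meet the standard.
  The lender does not carry Stage 2.
The borrower prevails.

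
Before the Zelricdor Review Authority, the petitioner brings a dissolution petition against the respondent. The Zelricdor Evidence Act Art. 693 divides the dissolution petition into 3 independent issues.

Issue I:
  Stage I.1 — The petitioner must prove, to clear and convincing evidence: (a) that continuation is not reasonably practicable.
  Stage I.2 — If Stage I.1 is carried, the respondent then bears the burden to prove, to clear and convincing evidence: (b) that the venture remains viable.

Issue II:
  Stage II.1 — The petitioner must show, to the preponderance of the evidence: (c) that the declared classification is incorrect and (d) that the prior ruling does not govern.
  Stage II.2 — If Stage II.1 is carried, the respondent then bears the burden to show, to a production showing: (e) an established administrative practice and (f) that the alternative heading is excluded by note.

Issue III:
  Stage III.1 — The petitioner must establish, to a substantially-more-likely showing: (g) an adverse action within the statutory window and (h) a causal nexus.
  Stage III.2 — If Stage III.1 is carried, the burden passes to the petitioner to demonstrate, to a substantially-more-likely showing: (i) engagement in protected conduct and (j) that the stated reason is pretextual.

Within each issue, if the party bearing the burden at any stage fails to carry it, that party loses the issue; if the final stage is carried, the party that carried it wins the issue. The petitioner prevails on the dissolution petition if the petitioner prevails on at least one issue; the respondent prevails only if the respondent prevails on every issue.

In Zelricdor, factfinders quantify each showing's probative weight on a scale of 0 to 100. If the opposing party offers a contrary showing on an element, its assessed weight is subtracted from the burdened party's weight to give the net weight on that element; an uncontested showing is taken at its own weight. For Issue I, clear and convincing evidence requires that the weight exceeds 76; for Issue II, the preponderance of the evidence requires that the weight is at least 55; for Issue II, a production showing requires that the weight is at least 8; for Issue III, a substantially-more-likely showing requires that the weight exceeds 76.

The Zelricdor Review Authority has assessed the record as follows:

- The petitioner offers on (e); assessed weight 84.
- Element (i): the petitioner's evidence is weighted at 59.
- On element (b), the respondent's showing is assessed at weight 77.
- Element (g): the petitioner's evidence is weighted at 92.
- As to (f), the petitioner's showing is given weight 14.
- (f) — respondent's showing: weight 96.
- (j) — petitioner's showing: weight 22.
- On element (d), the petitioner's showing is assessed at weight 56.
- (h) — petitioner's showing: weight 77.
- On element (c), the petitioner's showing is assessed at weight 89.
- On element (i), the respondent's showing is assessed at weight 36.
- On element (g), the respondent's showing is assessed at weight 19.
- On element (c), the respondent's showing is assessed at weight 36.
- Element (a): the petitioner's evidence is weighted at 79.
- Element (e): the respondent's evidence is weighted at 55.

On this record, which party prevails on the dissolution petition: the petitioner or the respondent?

— Issue I —
Stage I.1 — burden on petitioner; standard: clear and convincing evidence (weight exceeds 76).
    (a): 79 > 76 [met]
  Stage I.1 carried; the burden shifts to the respondent.
Stage I.2 — burden on respondent; standard: clear and convincing evidence (weight exceeds 76).
    (b): 77 > 76 [met]
  All elements met at the final stage.
Every stage carried; the respondent prevails on this issue.
— Issue II —
Stage II.1 (petitioner, the preponderance of the evidence, weight is at least 55): (c) net 89−36=53 < 55 — fails; (d) 56 ≥ 55 — meets.
  The petitioner does not carry Stage II.1.
The analysis ends at Stage II.1; the respondent prevails on this issue.
— Issue III —
Stage III.1 — burden on petitioner; standard: a substantially-more-likely showing (weight exceeds 76).
    (g): 92 − 19 = 73 ≤ 76 [not met]
    (h): 77 > 76 [met]
  Stage III.1 not carried; the petitioner fails its burden.
The analysis ends at Stage III.1; the respondent prevails on this issue.
Per-issue: Issue I → respondent; Issue II → respondent; Issue III → respondent. The petitioner must prevail on at least one issue; overall, the respondent prevails.

respondent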